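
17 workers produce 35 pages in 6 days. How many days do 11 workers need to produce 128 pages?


Days ∝ work / workers, so d₂ = d₁ × (m₁/m₂) × (w₂/w₁)
Workers factor (inverse): 17/11 ≈ 1.5455
Work factor (direct): 128/35 ≈ 3.6571
d₂ = 6 × 17/11 × 128/35 = (6 × 17 × 128) / (11 × 35) = 13056/385
≈ 33.91 days

33.91 days


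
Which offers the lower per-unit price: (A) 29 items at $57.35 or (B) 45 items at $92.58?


Deal A: $57.35/29 = $1.9776/unit
Deal B: $92.58/45 = $2.0573/unit
A is cheaper per unit
= Deal A

Deal A


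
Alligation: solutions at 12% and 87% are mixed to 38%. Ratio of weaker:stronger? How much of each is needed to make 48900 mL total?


Let x parts of 12% mix with y parts of 87%.
12x + 87y = 38(x + y)
12x + 87y = 38x + 38y
x(12 - 38) = y(38 - 87)
x/y = (87 - 38)/(38 - 12) = 49/26
Simplify: 49:26
Total parts = 75; one part = 48900/75 = 652.00 mL
12% solution: 49×652.00 = 31948.00 mL
87% solution: 26×652.00 = 16952.00 mL
= ratio 49:26; 31948.00 mL and 16952.00 mL

ratio 49:26; 31948.00 mL and 16952.00 mL


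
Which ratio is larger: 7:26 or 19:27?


7/26 = 0.2692
19/27 = 0.7037
0.2692 < 0.7037, so 7:26 is less
= 19:27

19:27


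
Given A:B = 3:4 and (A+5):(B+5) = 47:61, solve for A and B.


Let A = 3k, B = 4k.
(3k + 5) / (4k + 5) = 47/61
Cross-multiply: 61(3k + 5) = 47(4k + 5)
183k + 305 = 188k + 235
183k - 188k = 235 - 305
-5k = -70
k = -70/-5 = 14
A = 3×14 = 42, B = 4×14 = 56
= A = 42, B = 56

A = 42, B = 56


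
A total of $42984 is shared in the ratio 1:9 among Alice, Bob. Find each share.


Total parts = 1 + 9 = 10
Alice: 42984 × 1/10 = 4298.40
Bob: 42984 × 9/10 = 38685.60
= Alice: $4298.40, Bob: $38685.60

Alice: $4298.40, Bob: $38685.60


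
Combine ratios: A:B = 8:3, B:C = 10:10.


Match B: multiply A:B by 10 → 80:30
Multiply B:C by 3 → 30:30
Combined: 80:30:30
GCD = 10
= 8:3:3

8:3:3


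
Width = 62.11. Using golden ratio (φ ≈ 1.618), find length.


φ = (1 + √5) / 2 ≈ 1.618
Length = width × φ = 62.11 × 1.618 = 100.49398
≈ 100.49

100.49


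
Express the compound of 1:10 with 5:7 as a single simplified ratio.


Compound ratio = (1×5) : (10×7)
= 5:70
GCD = 5
= 1:14

1:14


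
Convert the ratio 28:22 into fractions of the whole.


Total parts = 28 + 22 = 50
First part: 28/50 = 14/25
Second part: 22/50 = 11/25
= 14/25 and 11/25

14/25 and 11/25


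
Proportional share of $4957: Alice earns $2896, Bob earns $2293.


Total income = 2896 + 2293 = $5189
Alice: $4957 × 2896/5189 = $2766.52
Bob: $4957 × 2293/5189 = $2190.48
= Alice: $2766.52, Bob: $2190.48

Alice: $2766.52, Bob: $2190.48


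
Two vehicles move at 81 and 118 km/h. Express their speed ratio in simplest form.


Ratio = 81:118
GCD = 1
Simplified = 81:118
Time ratio (same distance) = 118:81
Speed ratio = 81:118

81:118


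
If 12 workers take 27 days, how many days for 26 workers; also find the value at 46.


Inverse proportion: x × y = constant
k = 12 × 27 = 324
At x=26: k/26 = 12.46
At x=46: k/46 = 7.04
= 12.46 and 7.04

12.46 and 7.04


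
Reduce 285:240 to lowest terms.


GCD(285, 240) = 15
285/15 : 240/15
= 19:16

19:16


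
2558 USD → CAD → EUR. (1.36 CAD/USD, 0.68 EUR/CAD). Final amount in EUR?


Step 1: 2558 USD × 1.36 = 3478.88 CAD
Step 2: 3478.88 CAD × 0.68 = 2365.64 EUR
Implied rate USD→EUR = 1.36 × 0.68 = 0.9248
= 2365.64 EUR

2365.64 EUR


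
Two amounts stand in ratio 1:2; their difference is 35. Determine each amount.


Let A = 1k, B = 2k.
2k - 1k = 35
1k = 35 → k = 35/1 = 35
A = 1×35 = 35, B = 2×35 = 70
= A = 35, B = 70

A = 35, B = 70


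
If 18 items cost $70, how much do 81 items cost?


Direct proportion: y/x = constant
k = 70/18 ≈ 3.8889
y₂ = k × 81 = 70 × 81 / 18 = 5670/18
= 315.00

315.00


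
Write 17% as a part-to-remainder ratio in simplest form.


17% means 17 parts out of 100; remainder = 83
Part : remainder = 17:83
GCD = 1
= 17:83

17:83


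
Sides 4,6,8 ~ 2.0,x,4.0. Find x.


Scale factor = 2.0/4 = 0.5
Missing side = 6 × 0.5
= 3.0

3.0


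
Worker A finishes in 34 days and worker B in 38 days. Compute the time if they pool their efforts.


Rate of A = 1/34 per day
Rate of B = 1/38 per day
Combined rate = 1/34 + 1/38 = 72/1292 ≈ 0.0557 per day
Days = 1 / combined rate = 1292/72
≈ 17.94 days

17.94 days


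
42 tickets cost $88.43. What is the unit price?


Unit rate = total / quantity
= 88.43 / 42
= $2.11 per unit

$2.11 per unit


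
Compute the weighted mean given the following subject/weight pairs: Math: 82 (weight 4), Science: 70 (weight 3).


Numerator = 82×4 + 70×3
= 328 + 210
= 538
Total weight = 7
Weighted avg = 538/7
= 76.86

76.86


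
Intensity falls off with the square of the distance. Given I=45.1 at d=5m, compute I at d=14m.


I₁d₁² = I₂d₂²
I₂ = I₁ × (d₁/d₂)²
= 45.1 × (5/14)²
= 45.1 × 25/196
= 1127.5/196
≈ 5.7526

5.7526


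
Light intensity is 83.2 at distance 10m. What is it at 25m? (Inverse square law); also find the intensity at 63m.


I₁d₁² = I₂d₂²
I at 25m = 83.2 × (10/25)² = 83.2 × 100/625 = 8320/625 = 13.3120
I at 63m = 83.2 × (10/63)² = 83.2 × 100/3969 = 8320/3969 ≈ 2.0962
= 13.3120 and 2.0962

13.3120 and 2.0962


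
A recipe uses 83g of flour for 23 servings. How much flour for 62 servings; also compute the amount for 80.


Direct proportion: y/x = constant
k = 83/23 ≈ 3.6087
y at x=62: k × 62 = 83 × 62 / 23 = 5146/23 ≈ 223.74
y at x=80: k × 80 = 83 × 80 / 23 = 6640/23 ≈ 288.70
= 223.74 and 288.70

223.74 and 288.70


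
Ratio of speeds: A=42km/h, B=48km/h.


Ratio = 42:48
GCD = 6
Simplified = 7:8
Time ratio (same distance) = 8:7
Speed ratio = 7:8

7:8


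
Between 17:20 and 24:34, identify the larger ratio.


17/20 = 0.8500
24/34 = 0.7059
0.8500 > 0.7059, so 17:20 is greater
= 17:20

17:20


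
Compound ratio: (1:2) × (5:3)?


Compound ratio = (1×5) : (2×3)
= 5:6
GCD = 1
= 5:6

5:6


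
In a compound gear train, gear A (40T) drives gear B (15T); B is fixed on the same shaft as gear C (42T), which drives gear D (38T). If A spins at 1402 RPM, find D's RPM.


Stage 1: RPM_B = RPM_A × t_A/t_B = 1402 × 40/15 = 56080/15 ≈ 3738.67
B and C share a shaft → RPM_C = RPM_B
Stage 2: RPM_D = RPM_C × t_C/t_D = RPM_A × (t_A×t_C)/(t_B×t_D)
Overall ratio = (40×42)/(15×38) = 1680/570
RPM_D = 1402 × 1680/570 = 2355360/570
≈ 4132.21 RPM

4132.21 RPM


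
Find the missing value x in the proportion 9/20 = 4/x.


Cross multiply: 9 × x = 20 × 4
9x = 80
x = 80 / 9
= 8.89

8.89


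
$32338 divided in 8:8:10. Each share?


Total parts = 8 + 8 + 10 = 26
Part 1: 32338 × 8/26 = 9950.15
Part 2: 32338 × 8/26 = 9950.15
Part 3: 32338 × 10/26 = 12437.69
= Part 1: $9950.15, Part 2: $9950.15, Part 3: $12437.69

Part 1: $9950.15, Part 2: $9950.15, Part 3: $12437.69


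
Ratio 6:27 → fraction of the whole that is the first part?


Total parts = 6 + 27 = 33
First part: 6/33 = 2/11
= 2/11

2/11


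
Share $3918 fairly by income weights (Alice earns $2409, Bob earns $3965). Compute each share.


Total income = 2409 + 3965 = $6374
Alice: $3918 × 2409/6374 = $1480.78
Bob: $3918 × 3965/6374 = $2437.22
= Alice: $1480.78, Bob: $2437.22

Alice: $1480.78, Bob: $2437.22


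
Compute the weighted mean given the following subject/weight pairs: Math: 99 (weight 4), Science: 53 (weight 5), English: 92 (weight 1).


Numerator = 99×4 + 53×5 + 92×1
= 396 + 265 + 92
= 753
Total weight = 10
Weighted avg = 753/10
= 75.30

75.30


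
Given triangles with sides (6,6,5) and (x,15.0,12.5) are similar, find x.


Scale factor = 15.0/6 = 2.5
Missing side = 6 × 2.5
= 15.0

15.0


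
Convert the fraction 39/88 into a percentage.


Percentage = (part / whole) × 100
= (39 / 88) × 100
≈ 44.32%

44.32%


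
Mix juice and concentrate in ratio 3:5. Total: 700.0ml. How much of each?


Total parts = 3 + 5 = 8
juice: 700.0 × 3/8 = 262.5ml
concentrate: 700.0 × 5/8 = 437.5ml
= 262.5ml and 437.5ml

262.5ml and 437.5ml


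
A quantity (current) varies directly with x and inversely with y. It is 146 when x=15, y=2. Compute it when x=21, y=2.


z = k·x/y
Solve for k using the known point: k = z·y/x = 146×2/15 = 292/15 ≈ 19.4667
Now evaluate at x=21, y=2:
z = k × 21 / 2 = (292 × 21) / (15 × 2) = 6132/30
= 204.4000

204.4000


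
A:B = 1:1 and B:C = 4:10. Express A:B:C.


Match B: multiply A:B by 4 → 4:4
Multiply B:C by 1 → 4:10
Combined: 4:4:10
GCD = 2
= 2:2:5

2:2:5


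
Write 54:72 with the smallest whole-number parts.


GCD(54, 72) = 18
54/18 : 72/18
= 3:4

3:4


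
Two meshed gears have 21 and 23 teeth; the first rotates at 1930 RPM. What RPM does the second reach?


Gear ratio = 21:23 = 21:23
RPM_B = RPM_A × (teeth_A / teeth_B)
= 1930 × (21/23)
= 1762.2 RPM

1762.2 RPM


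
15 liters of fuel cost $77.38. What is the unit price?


Unit rate = total / quantity
= 77.38 / 15
= $5.16 per unit

$5.16 per unit


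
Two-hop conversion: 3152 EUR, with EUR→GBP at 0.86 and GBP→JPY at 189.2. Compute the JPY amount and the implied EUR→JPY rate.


Step 1: 3152 EUR × 0.86 = 2710.72 GBP
Step 2: 2710.72 GBP × 189.2 = 512868.22 JPY
Implied rate EUR→JPY = 0.86 × 189.2 = 162.7120
= 512868.22 JPY; implied rate 162.7120 JPY/EUR

512868.22 JPY; implied rate 162.7120 JPY/EUR


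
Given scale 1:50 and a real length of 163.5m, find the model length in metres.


Model size = real / scale
= 163.5 / 50
= 3.2700 m

3.2700 m


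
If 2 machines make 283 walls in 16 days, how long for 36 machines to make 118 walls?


Days ∝ work / workers, so d₂ = d₁ × (m₁/m₂) × (w₂/w₁)
Workers factor (inverse): 2/36 ≈ 0.0556
Work factor (direct): 118/283 ≈ 0.4170
d₂ = 16 × 2/36 × 118/283 = (16 × 2 × 118) / (36 × 283) = 3776/10188
≈ 0.37 days

0.37 days


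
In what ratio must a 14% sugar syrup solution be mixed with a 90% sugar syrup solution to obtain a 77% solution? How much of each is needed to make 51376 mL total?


Let x parts of 14% mix with y parts of 90%.
14x + 90y = 77(x + y)
14x + 90y = 77x + 77y
x(14 - 77) = y(77 - 90)
x/y = (90 - 77)/(77 - 14) = 13/63
Simplify: 13:63
Total parts = 76; one part = 51376/76 = 676.00 mL
14% solution: 13×676.00 = 8788.00 mL
90% solution: 63×676.00 = 42588.00 mL
= ratio 13:63; 8788.00 mL and 42588.00 mL

ratio 13:63; 8788.00 mL and 42588.00 mL


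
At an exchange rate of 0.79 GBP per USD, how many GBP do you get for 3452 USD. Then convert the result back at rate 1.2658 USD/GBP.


Amount × rate = 3452 × 0.79 = 2727.08 GBP
Round-trip: 2727.08 × 1.2658 = 3451.94 USD
= 2727.08 GBP, then 3451.94 USD

2727.08 GBP, then 3451.94 USD


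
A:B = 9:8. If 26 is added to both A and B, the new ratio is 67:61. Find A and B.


Let A = 9k, B = 8k.
(9k + 26) / (8k + 26) = 67/61
Cross-multiply: 61(9k + 26) = 67(8k + 26)
549k + 1586 = 536k + 1742
549k - 536k = 1742 - 1586
13k = 156
k = 156/13 = 12
A = 9×12 = 108, B = 8×12 = 96
= A = 108, B = 96

A = 108, B = 96


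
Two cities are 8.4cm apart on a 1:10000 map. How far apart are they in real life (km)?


Real distance = map distance × scale
= 8.4cm × 10000
= 84000 cm = 840.0 m
= 0.840 km

0.840 km


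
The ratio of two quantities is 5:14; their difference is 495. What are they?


Let A = 5k, B = 14k.
14k - 5k = 495
9k = 495 → k = 495/9 = 55
A = 5×55 = 275, B = 14×55 = 770
= A = 275, B = 770

A = 275, B = 770


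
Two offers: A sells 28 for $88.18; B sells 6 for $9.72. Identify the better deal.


Deal A: $88.18/28 = $3.1493/unit
Deal B: $9.72/6 = $1.6200/unit
B is cheaper per unit
= Deal B

Deal B


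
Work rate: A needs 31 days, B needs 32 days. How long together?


Rate of A = 1/31 per day
Rate of B = 1/32 per day
Combined rate = 1/31 + 1/32 = 63/992 ≈ 0.0635 per day
Days = 1 / combined rate = 992/63
≈ 15.75 days

15.75 days


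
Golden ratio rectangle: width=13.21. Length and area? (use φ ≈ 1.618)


φ = (1 + √5) / 2 ≈ 1.618
Length = width × φ = 13.21 × 1.618 = 21.37378
≈ 21.37
Area = width × length = 13.21 × 21.37378 = 282.3476338 ≈ 282.35
= Length: 21.37, Area: 282.35

Length: 21.37, Area: 282.35


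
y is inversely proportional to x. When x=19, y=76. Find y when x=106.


Inverse proportion: x × y = constant
k = 19 × 76 = 1444
y₂ = k / 106 = 1444 / 106
= 13.62

13.62


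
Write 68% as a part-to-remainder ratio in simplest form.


68% means 68 parts out of 100; remainder = 32
Part : remainder = 68:32
GCD = 4
= 17:8

17:8


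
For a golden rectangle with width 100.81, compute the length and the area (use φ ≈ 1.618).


φ = (1 + √5) / 2 ≈ 1.618
Length = width × φ = 100.81 × 1.618 = 163.11058
≈ 163.11
Area = width × length = 100.81 × 163.11058 = 16443.1775698 ≈ 16443.18
= Length: 163.11, Area: 16443.18

Length: 163.11, Area: 16443.18


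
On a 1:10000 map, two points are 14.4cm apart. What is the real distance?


Real distance = map distance × scale
= 14.4cm × 10000
= 144000 cm = 1440.0 m
= 1.440 km

1.440 km


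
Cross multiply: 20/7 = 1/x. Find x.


Cross multiply: 20 × x = 7 × 1
20x = 7
x = 7 / 20
= 0.35

0.35


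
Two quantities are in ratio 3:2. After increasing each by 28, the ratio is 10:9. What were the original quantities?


Let A = 3k, B = 2k.
(3k + 28) / (2k + 28) = 10/9
Cross-multiply: 9(3k + 28) = 10(2k + 28)
27k + 252 = 20k + 280
27k - 20k = 280 - 252
7k = 28
k = 28/7 = 4
A = 3×4 = 12, B = 2×4 = 8
= A = 12, B = 8

A = 12, B = 8


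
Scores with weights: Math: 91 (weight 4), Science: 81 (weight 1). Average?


Numerator = 91×4 + 81×1
= 364 + 81
= 445
Total weight = 5
Weighted avg = 445/5
= 89.00

89.00


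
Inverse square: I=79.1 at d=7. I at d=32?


I₁d₁² = I₂d₂²
I₂ = I₁ × (d₁/d₂)²
= 79.1 × (7/32)²
= 79.1 × 49/1024
= 3875.9/1024
≈ 3.7851

3.7851


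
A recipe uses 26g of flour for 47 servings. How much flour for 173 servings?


Direct proportion: y/x = constant
k = 26/47 ≈ 0.5532
y₂ = k × 173 = 26 × 173 / 47 = 4498/47
≈ 95.70

95.70


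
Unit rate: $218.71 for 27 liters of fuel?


Unit rate = total / quantity
= 218.71 / 27
= $8.10 per unit

$8.10 per unit


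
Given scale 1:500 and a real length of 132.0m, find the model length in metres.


Model size = real / scale
= 132.0 / 500
= 0.2640 m

0.2640 m


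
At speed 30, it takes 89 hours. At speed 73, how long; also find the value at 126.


Inverse proportion: x × y = constant
k = 30 × 89 = 2670
At x=73: k/73 = 36.58
At x=126: k/126 = 21.19
= 36.58 and 21.19

36.58 and 21.19


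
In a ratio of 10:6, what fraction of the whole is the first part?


Total parts = 10 + 6 = 16
First part: 10/16 = 5/8
= 5/8

5/8


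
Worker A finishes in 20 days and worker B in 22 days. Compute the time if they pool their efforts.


Rate of A = 1/20 per day
Rate of B = 1/22 per day
Combined rate = 1/20 + 1/22 = 42/440 ≈ 0.0955 per day
Days = 1 / combined rate = 440/42
≈ 10.48 days

10.48 days


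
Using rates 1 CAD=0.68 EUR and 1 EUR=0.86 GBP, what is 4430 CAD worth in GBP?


Step 1: 4430 CAD × 0.68 = 3012.40 EUR
Step 2: 3012.40 EUR × 0.86 = 2590.66 GBP
Implied rate CAD→GBP = 0.68 × 0.86 = 0.5848
= 2590.66 GBP

2590.66 GBP


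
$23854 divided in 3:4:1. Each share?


Total parts = 3 + 4 + 1 = 8
Part 1: 23854 × 3/8 = 8945.25
Part 2: 23854 × 4/8 = 11927.00
Part 3: 23854 × 1/8 = 2981.75
= Part 1: $8945.25, Part 2: $11927.00, Part 3: $2981.75

Part 1: $8945.25, Part 2: $11927.00, Part 3: $2981.75


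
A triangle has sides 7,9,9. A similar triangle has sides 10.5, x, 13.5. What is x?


Scale factor = 10.5/7 = 1.5
Missing side = 9 × 1.5
= 13.5

13.5


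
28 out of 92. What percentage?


Percentage = (part / whole) × 100
= (28 / 92) × 100
≈ 30.43%

30.43%


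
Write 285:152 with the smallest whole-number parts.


GCD(285, 152) = 19
285/19 : 152/19
= 15:8

15:8


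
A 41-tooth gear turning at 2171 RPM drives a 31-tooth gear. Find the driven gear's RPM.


Gear ratio = 41:31 = 41:31
RPM_B = RPM_A × (teeth_A / teeth_B)
= 2171 × (41/31)
= 2871.3 RPM

2871.3 RPM


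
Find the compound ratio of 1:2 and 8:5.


Compound ratio = (1×8) : (2×5)
= 8:10
GCD = 2
= 4:5

4:5


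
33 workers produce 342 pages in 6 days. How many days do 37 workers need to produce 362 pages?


Days ∝ work / workers, so d₂ = d₁ × (m₁/m₂) × (w₂/w₁)
Workers factor (inverse): 33/37 ≈ 0.8919
Work factor (direct): 362/342 ≈ 1.0585
d₂ = 6 × 33/37 × 362/342 = (6 × 33 × 362) / (37 × 342) = 71676/12654
≈ 5.66 days

5.66 days


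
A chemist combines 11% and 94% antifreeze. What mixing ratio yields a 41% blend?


Let x parts of 11% mix with y parts of 94%.
11x + 94y = 41(x + y)
11x + 94y = 41x + 41y
x(11 - 41) = y(41 - 94)
x/y = (94 - 41)/(41 - 11) = 53/30
Simplify: 53:30
= 53:30

53:30


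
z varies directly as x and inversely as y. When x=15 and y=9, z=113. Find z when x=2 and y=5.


z = k·x/y
Solve for k using the known point: k = z·y/x = 113×9/15 = 1017/15 = 67.8000
Now evaluate at x=2, y=5:
z = k × 2 / 5 = (1017 × 2) / (15 × 5) = 2034/75
= 27.1200

27.1200


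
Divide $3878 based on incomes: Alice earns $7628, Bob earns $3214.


Total income = 7628 + 3214 = $10842
Alice: $3878 × 7628/10842 = $2728.41
Bob: $3878 × 3214/10842 = $1149.59
= Alice: $2728.41, Bob: $1149.59

Alice: $2728.41, Bob: $1149.59


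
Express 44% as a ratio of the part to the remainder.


44% means 44 parts out of 100; remainder = 56
Part : remainder = 44:56
GCD = 4
= 11:14

11:14


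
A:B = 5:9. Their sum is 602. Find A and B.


Let A = 5k, B = 9k.
5k + 9k = 602
14k = 602 → k = 602/14 = 43
A = 5×43 = 215, B = 9×43 = 387
= A = 215, B = 387

A = 215, B = 387


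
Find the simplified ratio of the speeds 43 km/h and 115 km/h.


Ratio = 43:115
GCD = 1
Simplified = 43:115
Time ratio (same distance) = 115:43
Speed ratio = 43:115

43:115


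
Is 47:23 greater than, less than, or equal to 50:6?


47/23 = 2.0435
50/6 = 8.3333
2.0435 < 8.3333, so 47:23 is less
= less than

less than


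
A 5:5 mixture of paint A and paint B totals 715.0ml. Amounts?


Total parts = 5 + 5 = 10
paint A: 715.0 × 5/10 = 357.5ml
paint B: 715.0 × 5/10 = 357.5ml
= 357.5ml and 357.5ml

357.5ml and 357.5ml


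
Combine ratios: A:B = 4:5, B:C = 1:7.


Match B: multiply A:B by 1 → 4:5
Multiply B:C by 5 → 5:35
Combined: 4:5:35
GCD = 1
= 4:5:35

4:5:35


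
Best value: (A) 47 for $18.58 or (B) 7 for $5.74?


Deal A: $18.58/47 = $0.3953/unit
Deal B: $5.74/7 = $0.8200/unit
A is cheaper per unit
= Deal A

Deal A


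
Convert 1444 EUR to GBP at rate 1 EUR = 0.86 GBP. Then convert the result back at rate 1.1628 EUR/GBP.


Amount × rate = 1444 × 0.86 = 1241.84 GBP
Round-trip: 1241.84 × 1.1628 = 1444.01 EUR
= 1241.84 GBP, then 1444.01 EUR

1241.84 GBP, then 1444.01 EUR


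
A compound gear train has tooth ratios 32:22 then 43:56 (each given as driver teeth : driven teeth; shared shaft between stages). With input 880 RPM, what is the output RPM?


Stage 1: RPM_B = RPM_A × t_A/t_B = 880 × 32/22 = 28160/22 = 1280.00
B and C share a shaft → RPM_C = RPM_B
Stage 2: RPM_D = RPM_C × t_C/t_D = RPM_A × (t_A×t_C)/(t_B×t_D)
Overall ratio = (32×43)/(22×56) = 1376/1232
RPM_D = 880 × 1376/1232 = 1210880/1232
≈ 982.86 RPM

982.86 RPM


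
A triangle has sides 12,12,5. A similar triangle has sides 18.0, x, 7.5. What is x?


Scale factor = 18.0/12 = 1.5
Missing side = 12 × 1.5
= 18.0

18.0


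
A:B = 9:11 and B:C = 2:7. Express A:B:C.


Match B: multiply A:B by 2 → 18:22
Multiply B:C by 11 → 22:77
Combined: 18:22:77
GCD = 1
= 18:22:77

18:22:77


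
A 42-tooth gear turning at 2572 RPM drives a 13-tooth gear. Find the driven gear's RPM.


Gear ratio = 42:13 = 42:13
RPM_B = RPM_A × (teeth_A / teeth_B)
= 2572 × (42/13)
= 8309.5 RPM

8309.5 RPM


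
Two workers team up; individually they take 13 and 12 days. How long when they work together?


Rate of A = 1/13 per day
Rate of B = 1/12 per day
Combined rate = 1/13 + 1/12 = 25/156 ≈ 0.1603 per day
Days = 1 / combined rate = 156/25
= 6.24 days

6.24 days


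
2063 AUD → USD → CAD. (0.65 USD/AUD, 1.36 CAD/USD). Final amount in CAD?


Step 1: 2063 AUD × 0.65 = 1340.95 USD
Step 2: 1340.95 USD × 1.36 = 1823.69 CAD
Implied rate AUD→CAD = 0.65 × 1.36 = 0.8840
= 1823.69 CAD

1823.69 CAD


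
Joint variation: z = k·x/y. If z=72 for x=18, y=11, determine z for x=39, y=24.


z = k·x/y
Solve for k using the known point: k = z·y/x = 72×11/18 = 792/18 = 44.0000
Now evaluate at x=39, y=24:
z = k × 39 / 24 = (792 × 39) / (18 × 24) = 30888/432
= 71.5000

71.5000


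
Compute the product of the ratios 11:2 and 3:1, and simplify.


Compound ratio = (11×3) : (2×1)
= 33:2
GCD = 1
= 33:2

33:2


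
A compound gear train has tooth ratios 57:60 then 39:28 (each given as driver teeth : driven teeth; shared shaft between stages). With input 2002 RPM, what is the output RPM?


Stage 1: RPM_B = RPM_A × t_A/t_B = 2002 × 57/60 = 114114/60 = 1901.90
B and C share a shaft → RPM_C = RPM_B
Stage 2: RPM_D = RPM_C × t_C/t_D = RPM_A × (t_A×t_C)/(t_B×t_D)
Overall ratio = (57×39)/(60×28) = 2223/1680
RPM_D = 2002 × 2223/1680 = 4450446/1680
≈ 2649.08 RPM

2649.08 RPM


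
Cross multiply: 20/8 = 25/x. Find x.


Cross multiply: 20 × x = 8 × 25
20x = 200
x = 200 / 20
= 10.00

10.00


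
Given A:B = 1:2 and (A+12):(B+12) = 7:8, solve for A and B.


Let A = 1k, B = 2k.
(1k + 12) / (2k + 12) = 7/8
Cross-multiply: 8(1k + 12) = 7(2k + 12)
8k + 96 = 14k + 84
8k - 14k = 84 - 96
-6k = -12
k = -12/-6 = 2
A = 1×2 = 2, B = 2×2 = 4
= A = 2, B = 4

A = 2, B = 4


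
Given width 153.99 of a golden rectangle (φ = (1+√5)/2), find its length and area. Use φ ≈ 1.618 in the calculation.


φ = (1 + √5) / 2 ≈ 1.618
Length = width × φ = 153.99 × 1.618 = 249.15582
≈ 249.16
Area = width × length = 153.99 × 249.15582 = 38367.5047218 ≈ 38367.50
= Length: 249.16, Area: 38367.50

Length: 249.16, Area: 38367.50


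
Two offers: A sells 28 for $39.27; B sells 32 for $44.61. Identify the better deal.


Deal A: $39.27/28 = $1.4025/unit
Deal B: $44.61/32 = $1.3941/unit
B is cheaper per unit
= Deal B

Deal B


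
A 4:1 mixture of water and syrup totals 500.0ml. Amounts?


Total parts = 4 + 1 = 5
water: 500.0 × 4/5 = 400.0ml
syrup: 500.0 × 1/5 = 100.0ml
= 400.0ml and 100.0ml

400.0ml and 100.0ml


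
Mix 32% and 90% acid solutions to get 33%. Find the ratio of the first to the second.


Let x parts of 32% mix with y parts of 90%.
32x + 90y = 33(x + y)
32x + 90y = 33x + 33y
x(32 - 33) = y(33 - 90)
x/y = (90 - 33)/(33 - 32) = 57/1
Simplify: 57:1
= 57:1

57:1


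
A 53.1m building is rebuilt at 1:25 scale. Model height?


Model size = real / scale
= 53.1 / 25
= 2.1240 m

2.1240 m


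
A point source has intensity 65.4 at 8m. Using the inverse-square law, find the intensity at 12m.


I₁d₁² = I₂d₂²
I₂ = I₁ × (d₁/d₂)²
= 65.4 × (8/12)²
= 65.4 × 64/144
= 4185.6/144
≈ 29.0667

29.0667


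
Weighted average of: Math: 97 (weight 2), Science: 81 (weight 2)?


Numerator = 97×2 + 81×2
= 194 + 162
= 356
Total weight = 4
Weighted avg = 356/4
= 89.00

89.00


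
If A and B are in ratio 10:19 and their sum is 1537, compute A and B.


Let A = 10k, B = 19k.
10k + 19k = 1537
29k = 1537 → k = 1537/29 = 53
A = 10×53 = 530, B = 19×53 = 1007
= A = 530, B = 1007

A = 530, B = 1007


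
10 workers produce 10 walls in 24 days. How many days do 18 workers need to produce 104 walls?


Days ∝ work / workers, so d₂ = d₁ × (m₁/m₂) × (w₂/w₁)
Workers factor (inverse): 10/18 ≈ 0.5556
Work factor (direct): 104/10 = 10.4000
d₂ = 24 × 10/18 × 104/10 = (24 × 10 × 104) / (18 × 10) = 24960/180
≈ 138.67 days

138.67 days


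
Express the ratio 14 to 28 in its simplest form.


GCD(14, 28) = 14
14/14 : 28/14
= 1:2

1:2


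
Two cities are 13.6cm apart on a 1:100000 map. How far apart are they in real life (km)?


Real distance = map distance × scale
= 13.6cm × 100000
= 1360000 cm = 13600.0 m
= 13.600 km

13.600 km


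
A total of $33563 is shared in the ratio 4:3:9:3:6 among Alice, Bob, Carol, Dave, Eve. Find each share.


Total parts = 4 + 3 + 9 + 3 + 6 = 25
Alice: 33563 × 4/25 = 5370.08
Bob: 33563 × 3/25 = 4027.56
Carol: 33563 × 9/25 = 12082.68
Dave: 33563 × 3/25 = 4027.56
Eve: 33563 × 6/25 = 8055.12
= Alice: $5370.08, Bob: $4027.56, Carol: $12082.68, Dave: $4027.56, Eve: $8055.12

Alice: $5370.08, Bob: $4027.56, Carol: $12082.68, Dave: $4027.56, Eve: $8055.12


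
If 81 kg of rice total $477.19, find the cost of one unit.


Unit rate = total / quantity
= 477.19 / 81
= $5.89 per unit

$5.89 per unit


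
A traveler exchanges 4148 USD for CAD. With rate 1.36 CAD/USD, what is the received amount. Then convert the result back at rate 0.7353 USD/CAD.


Amount × rate = 4148 × 1.36 = 5641.28 CAD
Round-trip: 5641.28 × 0.7353 = 4148.03 USD
= 5641.28 CAD, then 4148.03 USD

5641.28 CAD, then 4148.03 USD


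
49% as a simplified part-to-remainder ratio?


49% means 49 parts out of 100; remainder = 51
Part : remainder = 49:51
GCD = 1
= 49:51

49:51


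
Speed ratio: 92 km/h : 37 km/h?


Ratio = 92:37
GCD = 1
Simplified = 92:37
Time ratio (same distance) = 37:92
Speed ratio = 92:37

92:37


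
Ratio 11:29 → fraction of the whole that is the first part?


Total parts = 11 + 29 = 40
First part: 11/40 = 11/40
= 11/40

11/40


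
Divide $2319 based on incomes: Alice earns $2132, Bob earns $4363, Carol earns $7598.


Total income = 2132 + 4363 + 7598 = $14093
Alice: $2319 × 2132/14093 = $350.82
Bob: $2319 × 4363/14093 = $717.93
Carol: $2319 × 7598/14093 = $1250.25
= Alice: $350.82, Bob: $717.93, Carol: $1250.25

Alice: $350.82, Bob: $717.93, Carol: $1250.25


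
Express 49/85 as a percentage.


Percentage = (part / whole) × 100
= (49 / 85) × 100
≈ 57.65%

57.65%


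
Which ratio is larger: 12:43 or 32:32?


12/43 = 0.2791
32/32 = 1.0000
0.2791 < 1.0000, so 12:43 is less
= 32:32

32:32


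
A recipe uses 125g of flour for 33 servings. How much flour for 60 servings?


Direct proportion: y/x = constant
k = 125/33 ≈ 3.7879
y₂ = k × 60 = 125 × 60 / 33 = 7500/33
≈ 227.27

227.27


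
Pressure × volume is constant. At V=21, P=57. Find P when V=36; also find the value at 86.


Inverse proportion: x × y = constant
k = 21 × 57 = 1197
At x=36: k/36 = 33.25
At x=86: k/86 = 13.92
= 33.25 and 13.92

33.25 and 13.92


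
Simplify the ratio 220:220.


GCD(220, 220) = 220
220/220 : 220/220
= 1:1

1:1


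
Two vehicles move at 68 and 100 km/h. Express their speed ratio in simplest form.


Ratio = 68:100
GCD = 4
Simplified = 17:25
Time ratio (same distance) = 25:17
Speed ratio = 17:25

17:25


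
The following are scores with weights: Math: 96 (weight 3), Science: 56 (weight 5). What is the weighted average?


Numerator = 96×3 + 56×5
= 288 + 280
= 568
Total weight = 8
Weighted avg = 568/8
= 71.00

71.00


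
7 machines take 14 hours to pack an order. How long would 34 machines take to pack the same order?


Inverse proportion: x × y = constant
k = 7 × 14 = 98
y₂ = k / 34 = 98 / 34
= 2.88

2.88


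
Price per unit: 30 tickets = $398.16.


Unit rate = total / quantity
= 398.16 / 30
= $13.27 per unit

$13.27 per unit


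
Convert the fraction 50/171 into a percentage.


Percentage = (part / whole) × 100
= (50 / 171) × 100
≈ 29.24%

29.24%


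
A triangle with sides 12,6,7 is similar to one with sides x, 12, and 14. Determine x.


Scale factor = 12/6 = 2
Missing side = 12 × 2
= 24.0

24.0


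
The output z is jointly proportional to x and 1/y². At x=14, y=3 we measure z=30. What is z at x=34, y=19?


z = k·x/y²
Solve for k using the known point: k = z·y²/x = 30×9/14 = 270/14 ≈ 19.2857
Now evaluate at x=34, y=19:
z = k × 34 / 361 = (270 × 34) / (14 × 361) = 9180/5054
≈ 1.8164

1.8164


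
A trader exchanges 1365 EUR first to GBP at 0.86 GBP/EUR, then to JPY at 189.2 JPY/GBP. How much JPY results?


Step 1: 1365 EUR × 0.86 = 1173.90 GBP
Step 2: 1173.90 GBP × 189.2 = 222101.88 JPY
Implied rate EUR→JPY = 0.86 × 189.2 = 162.7120
= 222101.88 JPY

222101.88 JPY


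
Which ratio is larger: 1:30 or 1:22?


1/30 = 0.0333
1/22 = 0.0455
0.0333 < 0.0455, so 1:30 is less
= 1:22

1:22


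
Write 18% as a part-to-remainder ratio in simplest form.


18% means 18 parts out of 100; remainder = 82
Part : remainder = 18:82
GCD = 2
= 9:41

9:41


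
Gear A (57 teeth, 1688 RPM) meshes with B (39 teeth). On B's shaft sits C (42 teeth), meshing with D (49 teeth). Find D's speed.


Stage 1: RPM_B = RPM_A × t_A/t_B = 1688 × 57/39 = 96216/39 ≈ 2467.08
B and C share a shaft → RPM_C = RPM_B
Stage 2: RPM_D = RPM_C × t_C/t_D = RPM_A × (t_A×t_C)/(t_B×t_D)
Overall ratio = (57×42)/(39×49) = 2394/1911
RPM_D = 1688 × 2394/1911 = 4041072/1911
≈ 2114.64 RPM

2114.64 RPM


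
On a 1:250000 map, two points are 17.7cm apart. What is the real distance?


Real distance = map distance × scale
= 17.7cm × 250000
= 4425000 cm = 44250.0 m
= 44.250 km

44.250 km


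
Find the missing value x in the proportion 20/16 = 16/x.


Cross multiply: 20 × x = 16 × 16
20x = 256
x = 256 / 20
= 12.80

12.80


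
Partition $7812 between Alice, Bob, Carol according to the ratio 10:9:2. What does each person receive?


Total parts = 10 + 9 + 2 = 21
Alice: 7812 × 10/21 = 3720.00
Bob: 7812 × 9/21 = 3348.00
Carol: 7812 × 2/21 = 744.00
= Alice: $3720.00, Bob: $3348.00, Carol: $744.00

Alice: $3720.00, Bob: $3348.00, Carol: $744.00


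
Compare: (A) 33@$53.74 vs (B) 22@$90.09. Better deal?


Deal A: $53.74/33 = $1.6285/unit
Deal B: $90.09/22 = $4.0950/unit
A is cheaper per unit
= Deal A

Deal A


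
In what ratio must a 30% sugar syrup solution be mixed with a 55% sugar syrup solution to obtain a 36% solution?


Let x parts of 30% mix with y parts of 55%.
30x + 55y = 36(x + y)
30x + 55y = 36x + 36y
x(30 - 36) = y(36 - 55)
x/y = (55 - 36)/(36 - 30) = 19/6
Simplify: 19:6
= 19:6

19:6


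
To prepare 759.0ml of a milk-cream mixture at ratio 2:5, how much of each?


Total parts = 2 + 5 = 7
milk: 759.0 × 2/7 = 216.9ml
cream: 759.0 × 5/7 = 542.1ml
= 216.9ml and 542.1ml

216.9ml and 542.1ml


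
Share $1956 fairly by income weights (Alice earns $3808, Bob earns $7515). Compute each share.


Total income = 3808 + 7515 = $11323
Alice: $1956 × 3808/11323 = $657.82
Bob: $1956 × 7515/11323 = $1298.18
= Alice: $657.82, Bob: $1298.18

Alice: $657.82, Bob: $1298.18


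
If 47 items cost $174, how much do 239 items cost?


Direct proportion: y/x = constant
k = 174/47 ≈ 3.7021
y₂ = k × 239 = 174 × 239 / 47 = 41586/47
≈ 884.81

884.81


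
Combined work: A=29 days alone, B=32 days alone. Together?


Rate of A = 1/29 per day
Rate of B = 1/32 per day
Combined rate = 1/29 + 1/32 = 61/928 ≈ 0.0657 per day
Days = 1 / combined rate = 928/61
≈ 15.21 days

15.21 days


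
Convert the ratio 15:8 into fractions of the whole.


Total parts = 15 + 8 = 23
First part: 15/23 = 15/23
Second part: 8/23 = 8/23
= 15/23 and 8/23

15/23 and 8/23


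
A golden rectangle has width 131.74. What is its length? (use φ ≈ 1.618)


φ = (1 + √5) / 2 ≈ 1.618
Length = width × φ = 131.74 × 1.618 = 213.15532
≈ 213.16

213.16


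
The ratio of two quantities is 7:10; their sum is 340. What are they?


Let A = 7k, B = 10k.
7k + 10k = 340
17k = 340 → k = 340/17 = 20
A = 7×20 = 140, B = 10×20 = 200
= A = 140, B = 200

A = 140, B = 200


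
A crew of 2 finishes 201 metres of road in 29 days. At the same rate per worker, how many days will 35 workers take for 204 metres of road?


Days ∝ work / workers, so d₂ = d₁ × (m₁/m₂) × (w₂/w₁)
Workers factor (inverse): 2/35 ≈ 0.0571
Work factor (direct): 204/201 ≈ 1.0149
d₂ = 29 × 2/35 × 204/201 = (29 × 2 × 204) / (35 × 201) = 11832/7035
≈ 1.68 days

1.68 days


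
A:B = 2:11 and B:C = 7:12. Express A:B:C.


Match B: multiply A:B by 7 → 14:77
Multiply B:C by 11 → 77:132
Combined: 14:77:132
GCD = 1
= 14:77:132

14:77:132


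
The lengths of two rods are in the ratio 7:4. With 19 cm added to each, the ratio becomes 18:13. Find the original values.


Let A = 7k, B = 4k.
(7k + 19) / (4k + 19) = 18/13
Cross-multiply: 13(7k + 19) = 18(4k + 19)
91k + 247 = 72k + 342
91k - 72k = 342 - 247
19k = 95
k = 95/19 = 5
A = 7×5 = 35, B = 4×5 = 20
= A = 35, B = 20

A = 35, B = 20


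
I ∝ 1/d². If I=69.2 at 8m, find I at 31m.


I₁d₁² = I₂d₂²
I₂ = I₁ × (d₁/d₂)²
= 69.2 × (8/31)²
= 69.2 × 64/961
= 4428.8/961
≈ 4.6085

4.6085


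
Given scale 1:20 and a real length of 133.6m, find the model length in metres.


Model size = real / scale
= 133.6 / 20
= 6.6800 m

6.6800 m


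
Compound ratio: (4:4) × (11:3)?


Compound ratio = (4×11) : (4×3)
= 44:12
GCD = 4
= 11:3

11:3


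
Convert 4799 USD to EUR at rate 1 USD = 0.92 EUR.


Amount × rate = 4799 × 0.92
= 4415.08 EUR

4415.08 EUR


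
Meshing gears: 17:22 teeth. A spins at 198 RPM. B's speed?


Gear ratio = 17:22 = 17:22
RPM_B = RPM_A × (teeth_A / teeth_B)
= 198 × (17/22)
= 153.0 RPM

153.0 RPM


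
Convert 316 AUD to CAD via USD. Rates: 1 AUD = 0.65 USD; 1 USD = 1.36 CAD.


Step 1: 316 AUD × 0.65 = 205.40 USD
Step 2: 205.40 USD × 1.36 = 279.34 CAD
Implied rate AUD→CAD = 0.65 × 1.36 = 0.8840
= 279.34 CAD

279.34 CAD


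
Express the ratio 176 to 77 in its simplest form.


GCD(176, 77) = 11
176/11 : 77/11
= 16:7

16:7


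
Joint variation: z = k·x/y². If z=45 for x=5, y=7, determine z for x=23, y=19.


z = k·x/y²
Solve for k using the known point: k = z·y²/x = 45×49/5 = 2205/5 = 441.0000
Now evaluate at x=23, y=19:
z = k × 23 / 361 = (2205 × 23) / (5 × 361) = 50715/1805
≈ 28.0970

28.0970


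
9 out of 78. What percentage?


Percentage = (part / whole) × 100
= (9 / 78) × 100
≈ 11.54%

11.54%


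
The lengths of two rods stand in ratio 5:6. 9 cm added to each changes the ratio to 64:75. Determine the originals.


Let A = 5k, B = 6k.
(5k + 9) / (6k + 9) = 64/75
Cross-multiply: 75(5k + 9) = 64(6k + 9)
375k + 675 = 384k + 576
375k - 384k = 576 - 675
-9k = -99
k = -99/-9 = 11
A = 5×11 = 55, B = 6×11 = 66
= A = 55, B = 66

A = 55, B = 66


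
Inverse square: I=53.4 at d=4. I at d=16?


I₁d₁² = I₂d₂²
I₂ = I₁ × (d₁/d₂)²
= 53.4 × (4/16)²
= 53.4 × 16/256
= 854.4/256
= 3.3375

3.3375


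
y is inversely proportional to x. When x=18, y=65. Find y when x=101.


Inverse proportion: x × y = constant
k = 18 × 65 = 1170
y₂ = k / 101 = 1170 / 101
= 11.58

11.58


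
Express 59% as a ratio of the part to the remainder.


59% means 59 parts out of 100; remainder = 41
Part : remainder = 59:41
GCD = 1
= 59:41

59:41


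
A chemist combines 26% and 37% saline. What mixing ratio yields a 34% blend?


Let x parts of 26% mix with y parts of 37%.
26x + 37y = 34(x + y)
26x + 37y = 34x + 34y
x(26 - 34) = y(34 - 37)
x/y = (37 - 34)/(34 - 26) = 3/8
Simplify: 3:8
= 3:8

3:8


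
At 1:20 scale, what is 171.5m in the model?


Model size = real / scale
= 171.5 / 20
= 8.5750 m

8.5750 m


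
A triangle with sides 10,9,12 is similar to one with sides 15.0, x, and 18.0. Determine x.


Scale factor = 15.0/10 = 1.5
Missing side = 9 × 1.5
= 13.5

13.5


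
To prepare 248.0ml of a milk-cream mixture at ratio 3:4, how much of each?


Total parts = 3 + 4 = 7
milk: 248.0 × 3/7 = 106.3ml
cream: 248.0 × 4/7 = 141.7ml
= 106.3ml and 141.7ml

106.3ml and 141.7ml


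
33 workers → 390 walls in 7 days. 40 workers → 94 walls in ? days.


Days ∝ work / workers, so d₂ = d₁ × (m₁/m₂) × (w₂/w₁)
Workers factor (inverse): 33/40 = 0.8250
Work factor (direct): 94/390 ≈ 0.2410
d₂ = 7 × 33/40 × 94/390 = (7 × 33 × 94) / (40 × 390) = 21714/15600
≈ 1.39 days

1.39 days


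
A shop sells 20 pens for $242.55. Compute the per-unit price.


Unit rate = total / quantity
= 242.55 / 20
= $12.13 per unit

$12.13 per unit


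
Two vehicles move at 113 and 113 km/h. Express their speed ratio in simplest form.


Ratio = 113:113
GCD = 113
Simplified = 1:1
Time ratio (same distance) = 1:1
Speed ratio = 1:1

1:1


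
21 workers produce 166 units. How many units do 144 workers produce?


Direct proportion: y/x = constant
k = 166/21 ≈ 7.9048
y₂ = k × 144 = 166 × 144 / 21 = 23904/21
≈ 1138.29

1138.29


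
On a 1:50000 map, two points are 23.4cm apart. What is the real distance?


Real distance = map distance × scale
= 23.4cm × 50000
= 1170000 cm = 11700.0 m
= 11.700 km

11.700 km


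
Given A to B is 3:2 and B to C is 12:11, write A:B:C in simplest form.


Match B: multiply A:B by 12 → 36:24
Multiply B:C by 2 → 24:22
Combined: 36:24:22
GCD = 2
= 18:12:11

18:12:11


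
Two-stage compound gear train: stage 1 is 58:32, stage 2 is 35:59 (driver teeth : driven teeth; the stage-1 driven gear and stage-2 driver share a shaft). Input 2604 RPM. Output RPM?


Stage 1: RPM_B = RPM_A × t_A/t_B = 2604 × 58/32 = 151032/32 = 4719.75
B and C share a shaft → RPM_C = RPM_B
Stage 2: RPM_D = RPM_C × t_C/t_D = RPM_A × (t_A×t_C)/(t_B×t_D)
Overall ratio = (58×35)/(32×59) = 2030/1888
RPM_D = 2604 × 2030/1888 = 5286120/1888
≈ 2799.85 RPM

2799.85 RPM


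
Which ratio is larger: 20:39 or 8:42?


20/39 = 0.5128
8/42 = 0.1905
0.5128 > 0.1905, so 20:39 is greater
= 20:39

20:39


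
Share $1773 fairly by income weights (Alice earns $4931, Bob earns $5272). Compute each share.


Total income = 4931 + 5272 = $10203
Alice: $1773 × 4931/10203 = $856.87
Bob: $1773 × 5272/10203 = $916.13
= Alice: $856.87, Bob: $916.13

Alice: $856.87, Bob: $916.13


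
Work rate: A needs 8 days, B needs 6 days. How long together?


Rate of A = 1/8 per day
Rate of B = 1/6 per day
Combined rate = 1/8 + 1/6 = 14/48 ≈ 0.2917 per day
Days = 1 / combined rate = 48/14
≈ 3.43 days

3.43 days


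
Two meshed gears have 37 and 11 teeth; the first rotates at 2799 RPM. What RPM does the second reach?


Gear ratio = 37:11 = 37:11
RPM_B = RPM_A × (teeth_A / teeth_B)
= 2799 × (37/11)
= 9414.8 RPM

9414.8 RPM


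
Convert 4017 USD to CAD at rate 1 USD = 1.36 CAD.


Amount × rate = 4017 × 1.36
= 5463.12 CAD

5463.12 CAD


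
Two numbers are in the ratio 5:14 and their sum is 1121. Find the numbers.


Let A = 5k, B = 14k.
5k + 14k = 1121
19k = 1121 → k = 1121/19 = 59
A = 5×59 = 295, B = 14×59 = 826
= A = 295, B = 826

A = 295, B = 826


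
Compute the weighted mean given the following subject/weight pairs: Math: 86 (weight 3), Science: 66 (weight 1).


Numerator = 86×3 + 66×1
= 258 + 66
= 324
Total weight = 4
Weighted avg = 324/4
= 81.00

81.00


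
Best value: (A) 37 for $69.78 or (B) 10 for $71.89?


Deal A: $69.78/37 = $1.8859/unit
Deal B: $71.89/10 = $7.1890/unit
A is cheaper per unit
= Deal A

Deal A


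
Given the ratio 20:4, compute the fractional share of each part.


Total parts = 20 + 4 = 24
First part: 20/24 = 5/6
Second part: 4/24 = 1/6
= 5/6 and 1/6

5/6 and 1/6


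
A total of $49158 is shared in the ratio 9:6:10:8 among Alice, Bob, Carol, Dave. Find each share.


Total parts = 9 + 6 + 10 + 8 = 33
Alice: 49158 × 9/33 = 13406.73
Bob: 49158 × 6/33 = 8937.82
Carol: 49158 × 10/33 = 14896.36
Dave: 49158 × 8/33 = 11917.09
= Alice: $13406.73, Bob: $8937.82, Carol: $14896.36, Dave: $11917.09

Alice: $13406.73, Bob: $8937.82, Carol: $14896.36, Dave: $11917.09
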